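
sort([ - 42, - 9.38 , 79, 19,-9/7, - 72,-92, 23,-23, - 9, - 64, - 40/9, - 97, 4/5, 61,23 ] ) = [ - 97 , - 92, - 72 ,-64, - 42, - 23, - 9.38 , - 9, - 40/9, -9/7, 4/5,19 , 23 , 23 , 61, 79 ] 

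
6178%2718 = 742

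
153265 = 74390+78875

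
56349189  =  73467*767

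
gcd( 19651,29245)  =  1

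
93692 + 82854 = 176546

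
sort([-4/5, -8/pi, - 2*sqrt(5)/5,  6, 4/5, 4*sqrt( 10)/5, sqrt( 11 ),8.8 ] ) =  [ - 8/pi,-2*sqrt ( 5)/5, - 4/5 , 4/5 , 4*sqrt( 10 )/5,sqrt(11), 6, 8.8]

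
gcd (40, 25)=5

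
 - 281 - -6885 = 6604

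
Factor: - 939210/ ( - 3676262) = 3^1* 5^1*31307^1*1838131^( - 1) =469605/1838131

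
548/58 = 9 + 13/29 = 9.45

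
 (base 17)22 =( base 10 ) 36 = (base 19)1H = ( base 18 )20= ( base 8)44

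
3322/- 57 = - 3322/57=- 58.28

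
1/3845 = 1/3845 = 0.00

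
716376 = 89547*8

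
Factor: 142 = 2^1*71^1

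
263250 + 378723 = 641973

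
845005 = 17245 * 49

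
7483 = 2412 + 5071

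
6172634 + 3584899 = 9757533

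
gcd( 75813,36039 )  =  3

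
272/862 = 136/431 = 0.32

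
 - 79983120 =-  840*95218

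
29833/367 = 29833/367  =  81.29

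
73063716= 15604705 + 57459011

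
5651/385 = 14 + 261/385= 14.68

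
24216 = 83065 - 58849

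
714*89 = 63546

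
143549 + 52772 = 196321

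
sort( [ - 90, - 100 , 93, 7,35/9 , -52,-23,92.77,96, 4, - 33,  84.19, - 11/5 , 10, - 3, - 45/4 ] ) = [ - 100, - 90,- 52, - 33, - 23, - 45/4,-3 , - 11/5, 35/9,4,7,10, 84.19,  92.77,93,96]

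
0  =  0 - 0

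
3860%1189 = 293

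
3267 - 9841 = -6574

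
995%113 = 91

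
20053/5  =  20053/5 = 4010.60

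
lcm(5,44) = 220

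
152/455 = 152/455 =0.33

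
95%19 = 0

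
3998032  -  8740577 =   -  4742545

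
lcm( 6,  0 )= 0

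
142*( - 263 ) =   -  37346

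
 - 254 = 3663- 3917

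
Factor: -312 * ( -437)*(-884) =  -  120528096=- 2^5*3^1 * 13^2 * 17^1*19^1* 23^1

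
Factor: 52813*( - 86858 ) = -4587231554 = -2^1*137^1*317^1*52813^1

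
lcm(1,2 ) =2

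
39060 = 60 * 651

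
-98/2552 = - 1 + 1227/1276 = - 0.04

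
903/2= 451 + 1/2 =451.50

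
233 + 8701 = 8934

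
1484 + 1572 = 3056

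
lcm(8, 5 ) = 40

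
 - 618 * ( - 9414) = 5817852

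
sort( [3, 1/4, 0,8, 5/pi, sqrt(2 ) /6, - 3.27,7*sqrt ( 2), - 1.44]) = [ - 3.27 , -1.44, 0,sqrt( 2)/6,1/4, 5/pi, 3,  8, 7*sqrt( 2) ] 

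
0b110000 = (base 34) 1E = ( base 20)28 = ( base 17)2E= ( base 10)48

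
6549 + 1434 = 7983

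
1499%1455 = 44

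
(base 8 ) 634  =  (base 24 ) H4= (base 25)gc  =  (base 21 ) JD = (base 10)412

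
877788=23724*37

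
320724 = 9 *35636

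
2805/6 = 467+1/2 = 467.50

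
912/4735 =912/4735 = 0.19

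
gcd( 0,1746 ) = 1746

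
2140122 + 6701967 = 8842089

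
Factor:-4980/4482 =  - 2^1 * 3^(- 2)*5^1=- 10/9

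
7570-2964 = 4606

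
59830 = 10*5983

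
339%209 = 130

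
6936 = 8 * 867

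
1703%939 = 764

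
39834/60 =663 + 9/10 =663.90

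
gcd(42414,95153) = 1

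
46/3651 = 46/3651 = 0.01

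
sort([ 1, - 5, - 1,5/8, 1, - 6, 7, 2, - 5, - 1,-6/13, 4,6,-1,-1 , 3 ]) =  [ - 6, - 5, - 5, - 1,  -  1,-1, - 1 ,-6/13, 5/8, 1, 1,  2, 3, 4, 6 , 7]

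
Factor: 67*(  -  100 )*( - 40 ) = 268000 = 2^5 *5^3*67^1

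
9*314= 2826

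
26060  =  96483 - 70423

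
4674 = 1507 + 3167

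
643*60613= 38974159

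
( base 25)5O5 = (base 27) 534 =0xe92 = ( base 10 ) 3730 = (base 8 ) 7222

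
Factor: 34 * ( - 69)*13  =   - 30498 = -  2^1*3^1* 13^1*17^1*23^1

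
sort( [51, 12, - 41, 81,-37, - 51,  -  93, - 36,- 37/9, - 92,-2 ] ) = [ - 93, - 92,-51,-41, - 37, - 36,- 37/9, - 2,12,51, 81 ]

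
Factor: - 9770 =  - 2^1*5^1 * 977^1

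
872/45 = 872/45 = 19.38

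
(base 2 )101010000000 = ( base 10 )2688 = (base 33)2FF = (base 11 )2024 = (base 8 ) 5200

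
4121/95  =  43 + 36/95  =  43.38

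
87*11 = 957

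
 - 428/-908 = 107/227 = 0.47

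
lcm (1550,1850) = 57350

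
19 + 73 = 92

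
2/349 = 2/349 = 0.01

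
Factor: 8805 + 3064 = 11869 = 11^1*13^1*83^1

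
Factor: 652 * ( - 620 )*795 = -321370800  =  - 2^4 * 3^1*5^2*31^1*53^1 *163^1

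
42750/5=8550 =8550.00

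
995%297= 104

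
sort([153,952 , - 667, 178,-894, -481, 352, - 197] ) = [ - 894, - 667,-481, -197, 153,178, 352, 952]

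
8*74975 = 599800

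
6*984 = 5904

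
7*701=4907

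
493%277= 216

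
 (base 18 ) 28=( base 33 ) 1b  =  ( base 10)44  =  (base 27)1h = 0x2C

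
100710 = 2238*45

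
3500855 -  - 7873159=11374014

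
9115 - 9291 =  - 176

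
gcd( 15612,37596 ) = 12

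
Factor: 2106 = 2^1*3^4*13^1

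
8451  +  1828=10279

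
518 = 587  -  69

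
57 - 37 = 20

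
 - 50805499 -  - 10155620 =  - 40649879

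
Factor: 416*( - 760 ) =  - 316160 = - 2^8*5^1*13^1* 19^1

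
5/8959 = 5/8959 = 0.00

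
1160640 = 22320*52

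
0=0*20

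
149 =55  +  94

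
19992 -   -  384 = 20376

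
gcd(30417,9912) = 3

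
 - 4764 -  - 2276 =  - 2488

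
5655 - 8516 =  - 2861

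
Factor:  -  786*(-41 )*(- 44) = -2^3* 3^1*11^1 * 41^1 * 131^1 = - 1417944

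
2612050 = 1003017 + 1609033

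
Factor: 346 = 2^1*173^1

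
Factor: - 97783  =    -  7^1*61^1*229^1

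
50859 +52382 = 103241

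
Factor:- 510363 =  - 3^2*7^1*8101^1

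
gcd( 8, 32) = 8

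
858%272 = 42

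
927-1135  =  - 208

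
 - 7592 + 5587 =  - 2005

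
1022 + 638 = 1660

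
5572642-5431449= 141193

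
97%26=19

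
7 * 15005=105035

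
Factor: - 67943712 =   -  2^5*3^1*707747^1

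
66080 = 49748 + 16332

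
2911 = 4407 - 1496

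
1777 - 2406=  - 629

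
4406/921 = 4  +  722/921 = 4.78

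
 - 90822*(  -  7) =635754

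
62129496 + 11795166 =73924662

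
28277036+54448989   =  82726025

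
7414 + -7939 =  - 525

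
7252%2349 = 205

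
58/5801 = 58/5801= 0.01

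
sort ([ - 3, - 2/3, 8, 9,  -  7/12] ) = [ - 3, - 2/3 , - 7/12,8 , 9 ]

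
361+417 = 778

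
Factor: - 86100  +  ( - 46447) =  - 132547^1 = - 132547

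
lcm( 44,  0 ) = 0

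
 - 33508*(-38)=1273304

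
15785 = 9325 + 6460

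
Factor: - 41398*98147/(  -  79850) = 5^ ( - 2)*7^3*1597^ (- 1) * 2003^1* 2957^1 =2031544753/39925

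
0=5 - 5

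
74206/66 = 3373/3 = 1124.33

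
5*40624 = 203120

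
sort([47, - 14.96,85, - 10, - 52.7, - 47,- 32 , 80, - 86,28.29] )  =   [ - 86  , - 52.7, - 47, - 32, - 14.96, - 10,28.29 , 47, 80,85]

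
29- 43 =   -  14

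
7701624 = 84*91686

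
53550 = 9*5950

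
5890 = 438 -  - 5452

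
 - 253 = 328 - 581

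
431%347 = 84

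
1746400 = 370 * 4720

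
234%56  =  10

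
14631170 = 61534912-46903742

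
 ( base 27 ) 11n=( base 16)30b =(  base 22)1D9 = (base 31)P4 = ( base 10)779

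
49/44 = 1 + 5/44  =  1.11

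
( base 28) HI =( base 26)j0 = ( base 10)494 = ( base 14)274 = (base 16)1ee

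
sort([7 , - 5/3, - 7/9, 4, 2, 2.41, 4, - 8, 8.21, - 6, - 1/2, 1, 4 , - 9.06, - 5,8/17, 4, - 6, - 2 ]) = [ - 9.06, - 8, - 6, - 6, -5, - 2,  -  5/3,  -  7/9, - 1/2, 8/17, 1, 2, 2.41,  4, 4, 4,4, 7, 8.21]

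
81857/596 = 81857/596 = 137.34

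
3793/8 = 3793/8 = 474.12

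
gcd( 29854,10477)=1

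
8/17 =8/17 = 0.47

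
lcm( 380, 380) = 380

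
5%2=1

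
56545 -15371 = 41174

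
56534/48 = 1177 + 19/24 = 1177.79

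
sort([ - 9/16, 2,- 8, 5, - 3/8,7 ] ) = [ - 8,-9/16, - 3/8,  2, 5, 7]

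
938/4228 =67/302 = 0.22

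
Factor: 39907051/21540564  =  69163/37332 = 2^( - 2 ) * 3^ ( - 2 )*17^( - 1)*61^( - 1) *69163^1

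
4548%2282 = 2266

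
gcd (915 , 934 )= 1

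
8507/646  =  13 + 109/646 = 13.17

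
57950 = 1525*38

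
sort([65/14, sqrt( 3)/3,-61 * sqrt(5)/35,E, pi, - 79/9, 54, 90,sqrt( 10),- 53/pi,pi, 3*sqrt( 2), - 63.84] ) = [ - 63.84, - 53/pi,-79/9,-61*sqrt( 5)/35,  sqrt( 3)/3, E,pi,pi,sqrt( 10 ),  3*sqrt(2), 65/14,54, 90]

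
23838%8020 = 7798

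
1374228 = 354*3882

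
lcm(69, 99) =2277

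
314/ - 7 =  - 45 + 1/7 = - 44.86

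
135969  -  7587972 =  - 7452003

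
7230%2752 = 1726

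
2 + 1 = 3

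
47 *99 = 4653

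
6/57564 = 1/9594 = 0.00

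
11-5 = 6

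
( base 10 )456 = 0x1C8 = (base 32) E8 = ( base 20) 12G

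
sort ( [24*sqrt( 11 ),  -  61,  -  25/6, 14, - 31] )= [ - 61,-31, - 25/6,14, 24*sqrt( 11 )] 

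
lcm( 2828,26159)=104636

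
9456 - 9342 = 114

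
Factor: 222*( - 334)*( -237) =17573076 = 2^2*3^2*37^1*79^1*167^1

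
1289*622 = 801758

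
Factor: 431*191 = 82321 = 191^1*431^1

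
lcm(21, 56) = 168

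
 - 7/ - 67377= 7/67377 = 0.00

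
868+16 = 884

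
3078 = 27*114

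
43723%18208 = 7307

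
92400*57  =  5266800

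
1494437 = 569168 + 925269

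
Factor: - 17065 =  - 5^1*3413^1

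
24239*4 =96956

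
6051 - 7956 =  - 1905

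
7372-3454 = 3918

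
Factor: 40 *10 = 400 =2^4*5^2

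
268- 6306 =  -6038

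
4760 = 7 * 680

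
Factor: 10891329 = 3^1*71^1 * 51133^1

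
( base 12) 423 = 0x25b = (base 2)1001011011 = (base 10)603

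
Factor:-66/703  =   - 2^1*3^1 *11^1*19^( - 1)*37^( - 1)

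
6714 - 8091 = -1377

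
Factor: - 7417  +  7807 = 390  =  2^1 *3^1*5^1 * 13^1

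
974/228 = 487/114 = 4.27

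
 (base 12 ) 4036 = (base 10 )6954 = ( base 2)1101100101010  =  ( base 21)fg3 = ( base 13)321C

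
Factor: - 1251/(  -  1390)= 9/10 =2^( - 1)*3^2*5^(- 1)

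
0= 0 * 578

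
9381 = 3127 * 3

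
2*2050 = 4100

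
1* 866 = 866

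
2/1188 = 1/594 = 0.00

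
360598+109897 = 470495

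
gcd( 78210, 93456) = 198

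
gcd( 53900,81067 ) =7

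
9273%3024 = 201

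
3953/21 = 188+5/21 = 188.24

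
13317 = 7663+5654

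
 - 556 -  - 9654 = 9098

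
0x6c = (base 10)108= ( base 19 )5d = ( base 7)213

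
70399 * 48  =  3379152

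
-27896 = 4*( - 6974)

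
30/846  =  5/141 = 0.04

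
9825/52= 9825/52 = 188.94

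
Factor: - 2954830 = - 2^1*5^1*193^1*1531^1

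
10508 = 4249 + 6259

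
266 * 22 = 5852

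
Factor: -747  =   - 3^2 * 83^1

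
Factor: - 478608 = -2^4 * 3^1*13^2*59^1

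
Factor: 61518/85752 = 10253/14292 = 2^(-2) * 3^(  -  2)*397^(-1)*10253^1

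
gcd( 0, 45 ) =45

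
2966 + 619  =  3585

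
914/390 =2 +67/195=2.34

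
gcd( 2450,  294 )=98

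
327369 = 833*393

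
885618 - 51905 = 833713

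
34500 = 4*8625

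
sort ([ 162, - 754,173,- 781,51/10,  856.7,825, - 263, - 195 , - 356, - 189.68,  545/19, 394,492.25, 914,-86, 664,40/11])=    [ - 781, - 754, - 356, - 263, - 195,-189.68 ,-86 , 40/11,51/10, 545/19,162,173 , 394, 492.25,664,825, 856.7,914 ] 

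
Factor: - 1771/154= -23/2 =- 2^( - 1)* 23^1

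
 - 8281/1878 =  - 8281/1878 = - 4.41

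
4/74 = 2/37 = 0.05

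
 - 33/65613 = - 11/21871=- 0.00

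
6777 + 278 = 7055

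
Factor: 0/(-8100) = 0^1 = 0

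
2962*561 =1661682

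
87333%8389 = 3443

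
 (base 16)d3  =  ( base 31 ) 6P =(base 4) 3103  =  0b11010011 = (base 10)211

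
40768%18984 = 2800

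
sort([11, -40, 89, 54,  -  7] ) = [  -  40,  -  7,11,54,89] 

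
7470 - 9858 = -2388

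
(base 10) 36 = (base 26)1a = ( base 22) 1E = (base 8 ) 44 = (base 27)19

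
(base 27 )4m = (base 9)154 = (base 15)8A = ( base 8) 202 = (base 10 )130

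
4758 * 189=899262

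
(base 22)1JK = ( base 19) 2AA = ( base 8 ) 1632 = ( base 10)922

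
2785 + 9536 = 12321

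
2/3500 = 1/1750=0.00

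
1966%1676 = 290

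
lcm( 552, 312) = 7176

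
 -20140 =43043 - 63183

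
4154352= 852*4876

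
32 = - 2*( - 16 ) 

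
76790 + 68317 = 145107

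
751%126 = 121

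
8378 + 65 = 8443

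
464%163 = 138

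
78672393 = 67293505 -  - 11378888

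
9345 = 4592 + 4753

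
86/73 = 1  +  13/73 = 1.18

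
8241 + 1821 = 10062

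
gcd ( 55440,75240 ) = 3960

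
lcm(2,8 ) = 8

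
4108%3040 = 1068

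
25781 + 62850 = 88631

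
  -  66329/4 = - 16583+3/4 = - 16582.25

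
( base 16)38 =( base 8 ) 70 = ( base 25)26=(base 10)56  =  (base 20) 2g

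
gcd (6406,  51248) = 6406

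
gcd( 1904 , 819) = 7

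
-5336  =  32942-38278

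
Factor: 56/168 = 3^ (-1) =1/3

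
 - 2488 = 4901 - 7389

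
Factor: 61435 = 5^1*11^1*1117^1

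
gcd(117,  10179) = 117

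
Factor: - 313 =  - 313^1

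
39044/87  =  448+68/87 = 448.78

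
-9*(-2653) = 23877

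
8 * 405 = 3240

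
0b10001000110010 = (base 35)754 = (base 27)c06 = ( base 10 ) 8754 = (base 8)21062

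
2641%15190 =2641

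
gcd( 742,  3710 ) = 742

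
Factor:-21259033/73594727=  - 41^1*67^1*71^1*109^1*73594727^(-1 ) 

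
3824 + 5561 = 9385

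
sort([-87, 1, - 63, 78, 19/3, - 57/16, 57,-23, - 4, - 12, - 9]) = [ - 87, - 63 , - 23,-12, - 9,-4,-57/16 , 1,19/3 , 57, 78] 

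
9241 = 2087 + 7154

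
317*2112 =669504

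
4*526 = 2104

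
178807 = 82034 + 96773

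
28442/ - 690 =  - 14221/345 = -41.22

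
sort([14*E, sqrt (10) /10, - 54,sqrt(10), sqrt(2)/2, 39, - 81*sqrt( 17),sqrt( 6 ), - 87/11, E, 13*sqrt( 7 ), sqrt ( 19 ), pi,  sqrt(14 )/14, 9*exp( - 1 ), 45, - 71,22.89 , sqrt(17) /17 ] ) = [ - 81 *sqrt(17 ), - 71 , - 54, - 87/11,sqrt( 17)/17,sqrt(  14) /14, sqrt(10 )/10, sqrt(2 )/2, sqrt(6 ), E, pi, sqrt(10),  9*exp ( - 1 ),sqrt(19 ),22.89  ,  13*sqrt( 7), 14 * E,39,  45 ] 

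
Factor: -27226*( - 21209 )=577436234 = 2^1 * 127^1*167^1* 13613^1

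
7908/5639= 1 + 2269/5639 = 1.40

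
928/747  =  1 + 181/747 =1.24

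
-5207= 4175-9382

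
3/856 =3/856 = 0.00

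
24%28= 24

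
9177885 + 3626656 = 12804541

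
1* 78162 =78162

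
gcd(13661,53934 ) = 1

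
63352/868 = 15838/217  =  72.99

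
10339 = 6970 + 3369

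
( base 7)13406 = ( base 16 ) e30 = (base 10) 3632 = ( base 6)24452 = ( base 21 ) 84K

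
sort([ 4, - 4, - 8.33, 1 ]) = [-8.33,-4, 1, 4 ]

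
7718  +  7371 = 15089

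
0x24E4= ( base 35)7ot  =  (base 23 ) HJE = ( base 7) 36351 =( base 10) 9444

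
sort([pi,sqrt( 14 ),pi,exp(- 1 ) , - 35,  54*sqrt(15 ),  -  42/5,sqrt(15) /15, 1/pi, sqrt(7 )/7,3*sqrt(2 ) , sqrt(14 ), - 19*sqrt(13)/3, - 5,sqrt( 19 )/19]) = [ - 35, - 19 * sqrt (13) /3, - 42/5 , - 5 , sqrt( 19 ) /19,sqrt(15 )/15,1/pi , exp( - 1 ),sqrt(7 ) /7,  pi, pi,sqrt(14),sqrt( 14),  3*sqrt (2),54*sqrt(15 )]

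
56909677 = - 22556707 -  - 79466384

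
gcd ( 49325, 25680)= 5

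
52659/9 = 5851  =  5851.00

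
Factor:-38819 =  - 11^1 * 3529^1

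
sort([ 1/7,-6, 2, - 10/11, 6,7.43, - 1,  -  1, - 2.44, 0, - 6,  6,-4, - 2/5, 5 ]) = [- 6, - 6, - 4,-2.44, - 1,  -  1,-10/11,- 2/5, 0 , 1/7, 2 , 5,6,6,7.43] 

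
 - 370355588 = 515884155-886239743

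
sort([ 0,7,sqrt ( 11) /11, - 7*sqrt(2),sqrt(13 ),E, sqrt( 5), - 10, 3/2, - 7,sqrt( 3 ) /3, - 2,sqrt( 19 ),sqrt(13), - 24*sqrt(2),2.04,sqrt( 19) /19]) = [ - 24*sqrt(2), - 10, - 7*sqrt ( 2 ), - 7, - 2,0, sqrt( 19 )/19,sqrt( 11 )/11,sqrt(3) /3,3/2,2.04 , sqrt( 5),E,sqrt( 13),sqrt( 13), sqrt(19 ),7] 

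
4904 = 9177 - 4273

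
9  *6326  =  56934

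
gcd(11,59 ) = 1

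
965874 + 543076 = 1508950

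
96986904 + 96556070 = 193542974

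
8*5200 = 41600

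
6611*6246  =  41292306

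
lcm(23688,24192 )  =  1137024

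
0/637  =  0 =0.00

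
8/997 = 8/997 = 0.01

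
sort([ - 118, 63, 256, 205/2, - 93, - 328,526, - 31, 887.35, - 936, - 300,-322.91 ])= [ - 936,-328, - 322.91,-300, - 118, - 93,- 31, 63,  205/2,256,526,887.35 ] 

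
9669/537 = 18 + 1/179 = 18.01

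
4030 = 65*62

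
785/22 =785/22 = 35.68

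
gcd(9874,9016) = 2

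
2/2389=2/2389 = 0.00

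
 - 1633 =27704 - 29337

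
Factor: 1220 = 2^2*5^1*61^1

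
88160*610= 53777600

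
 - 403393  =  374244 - 777637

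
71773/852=71773/852 = 84.24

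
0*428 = 0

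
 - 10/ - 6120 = 1/612=0.00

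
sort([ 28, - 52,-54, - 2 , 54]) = [- 54, - 52,- 2, 28, 54] 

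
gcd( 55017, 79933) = 1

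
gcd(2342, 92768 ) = 2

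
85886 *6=515316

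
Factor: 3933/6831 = 3^( - 1)*11^ ( - 1)* 19^1 = 19/33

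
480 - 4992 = - 4512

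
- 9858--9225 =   -  633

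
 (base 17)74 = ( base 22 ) 5d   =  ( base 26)4J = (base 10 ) 123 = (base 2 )1111011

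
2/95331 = 2/95331 = 0.00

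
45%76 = 45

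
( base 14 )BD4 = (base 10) 2342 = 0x926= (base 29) 2MM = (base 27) 35k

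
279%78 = 45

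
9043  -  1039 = 8004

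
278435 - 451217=-172782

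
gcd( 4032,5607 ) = 63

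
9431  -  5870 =3561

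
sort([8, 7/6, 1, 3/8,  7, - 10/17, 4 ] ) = [ - 10/17, 3/8, 1 , 7/6,4,7,  8]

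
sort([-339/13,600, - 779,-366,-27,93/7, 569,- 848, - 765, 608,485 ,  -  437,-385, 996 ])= [ - 848, - 779, - 765, - 437,-385 , - 366, - 27,-339/13, 93/7, 485, 569, 600,608,996]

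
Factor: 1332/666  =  2=2^1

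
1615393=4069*397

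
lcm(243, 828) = 22356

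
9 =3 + 6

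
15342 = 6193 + 9149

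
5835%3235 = 2600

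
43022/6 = 7170 + 1/3= 7170.33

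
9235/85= 108 + 11/17=108.65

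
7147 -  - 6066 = 13213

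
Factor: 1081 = 23^1*47^1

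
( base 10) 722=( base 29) oq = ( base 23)189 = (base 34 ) L8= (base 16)2d2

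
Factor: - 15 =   -  3^1*5^1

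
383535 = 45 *8523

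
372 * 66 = 24552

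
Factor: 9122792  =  2^3*7^1*162907^1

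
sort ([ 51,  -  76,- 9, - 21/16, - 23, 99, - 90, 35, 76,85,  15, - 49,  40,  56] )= [ - 90,- 76,-49 , - 23,  -  9, - 21/16 , 15 , 35, 40, 51,56,76, 85,99] 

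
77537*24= 1860888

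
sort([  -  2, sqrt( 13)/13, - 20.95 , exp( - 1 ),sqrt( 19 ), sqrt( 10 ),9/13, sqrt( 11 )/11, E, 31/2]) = [ - 20.95, - 2,sqrt( 13)/13, sqrt( 11) /11,  exp( - 1),9/13, E , sqrt( 10),sqrt(19), 31/2] 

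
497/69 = 7  +  14/69 = 7.20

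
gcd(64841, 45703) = 7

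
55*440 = 24200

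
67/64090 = 67/64090 = 0.00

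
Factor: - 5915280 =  - 2^4 * 3^1*5^1 *7^2*503^1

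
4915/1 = 4915 =4915.00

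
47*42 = 1974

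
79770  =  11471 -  - 68299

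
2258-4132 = -1874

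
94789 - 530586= - 435797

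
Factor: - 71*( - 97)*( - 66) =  - 454542= -2^1*3^1 * 11^1 * 71^1*97^1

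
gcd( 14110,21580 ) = 830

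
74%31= 12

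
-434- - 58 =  - 376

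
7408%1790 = 248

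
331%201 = 130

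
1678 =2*839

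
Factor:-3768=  - 2^3*3^1*157^1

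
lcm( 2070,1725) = 10350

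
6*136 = 816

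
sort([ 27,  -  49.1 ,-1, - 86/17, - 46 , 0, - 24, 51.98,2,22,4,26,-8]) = [ - 49.1 , - 46, - 24, - 8, - 86/17,- 1 , 0,2,4,22,26,27, 51.98 ] 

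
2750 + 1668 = 4418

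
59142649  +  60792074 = 119934723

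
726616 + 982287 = 1708903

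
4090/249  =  16 + 106/249 =16.43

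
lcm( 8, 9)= 72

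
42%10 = 2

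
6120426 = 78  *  78467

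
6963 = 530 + 6433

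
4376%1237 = 665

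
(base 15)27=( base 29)18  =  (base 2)100101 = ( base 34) 13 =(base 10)37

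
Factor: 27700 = 2^2*5^2 * 277^1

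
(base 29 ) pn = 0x2ec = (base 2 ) 1011101100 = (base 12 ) 524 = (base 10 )748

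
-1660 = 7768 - 9428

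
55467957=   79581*697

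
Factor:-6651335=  - 5^1*17^2* 4603^1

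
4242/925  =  4 + 542/925 = 4.59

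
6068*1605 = 9739140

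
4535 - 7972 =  - 3437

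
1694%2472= 1694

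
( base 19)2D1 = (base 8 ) 1712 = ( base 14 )4d4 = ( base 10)970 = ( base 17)361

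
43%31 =12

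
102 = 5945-5843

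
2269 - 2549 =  - 280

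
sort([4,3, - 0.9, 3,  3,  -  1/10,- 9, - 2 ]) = [ - 9, - 2,  -  0.9, - 1/10 , 3, 3,3, 4 ] 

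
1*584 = 584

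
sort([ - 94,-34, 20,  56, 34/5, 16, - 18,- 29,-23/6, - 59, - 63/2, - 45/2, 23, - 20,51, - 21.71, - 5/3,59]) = [-94, - 59, - 34, - 63/2, -29, - 45/2, - 21.71, - 20,- 18,-23/6, - 5/3 , 34/5 , 16,  20,  23,51,  56, 59] 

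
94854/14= 6775 + 2/7= 6775.29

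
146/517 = 146/517 = 0.28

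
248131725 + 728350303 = 976482028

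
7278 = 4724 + 2554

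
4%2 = 0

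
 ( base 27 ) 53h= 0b111010011111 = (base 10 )3743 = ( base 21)8a5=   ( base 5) 104433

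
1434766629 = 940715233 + 494051396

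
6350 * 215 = 1365250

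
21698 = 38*571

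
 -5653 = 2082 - 7735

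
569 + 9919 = 10488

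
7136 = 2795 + 4341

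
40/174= 20/87= 0.23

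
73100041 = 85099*859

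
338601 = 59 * 5739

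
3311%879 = 674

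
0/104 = 0 = 0.00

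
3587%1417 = 753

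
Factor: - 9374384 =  - 2^4*585899^1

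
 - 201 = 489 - 690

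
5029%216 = 61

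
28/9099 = 28/9099 = 0.00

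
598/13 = 46 = 46.00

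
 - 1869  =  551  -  2420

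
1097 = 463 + 634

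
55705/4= 13926+ 1/4 = 13926.25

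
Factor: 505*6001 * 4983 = 3^1*5^1*11^1*17^1*101^1*151^1*353^1 = 15101006415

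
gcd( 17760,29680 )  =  80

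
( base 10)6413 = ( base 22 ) d5b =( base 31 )6KR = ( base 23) c2j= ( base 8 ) 14415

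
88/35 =88/35= 2.51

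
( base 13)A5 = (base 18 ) 79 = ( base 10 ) 135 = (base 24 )5f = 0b10000111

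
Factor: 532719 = 3^2 * 11^1*5381^1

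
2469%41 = 9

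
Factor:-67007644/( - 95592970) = 2^1*5^( - 1)* 113^1*383^(-1) * 2269^( - 1 )*13477^1 = 3045802/4345135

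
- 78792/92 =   -  857 + 13/23 = - 856.43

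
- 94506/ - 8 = 47253/4 = 11813.25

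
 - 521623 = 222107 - 743730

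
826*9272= 7658672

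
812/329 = 2 + 22/47 = 2.47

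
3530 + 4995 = 8525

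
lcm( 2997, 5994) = 5994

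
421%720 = 421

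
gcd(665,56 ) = 7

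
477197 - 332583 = 144614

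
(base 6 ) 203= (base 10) 75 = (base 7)135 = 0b1001011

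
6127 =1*6127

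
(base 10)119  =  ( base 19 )65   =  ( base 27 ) 4B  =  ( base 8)167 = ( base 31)3q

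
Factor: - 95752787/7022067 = - 7365599/540159 = -3^ ( - 1 )*43^1*171293^1*180053^ (-1)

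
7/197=7/197 = 0.04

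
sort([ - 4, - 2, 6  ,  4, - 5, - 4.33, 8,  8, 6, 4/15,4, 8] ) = [ - 5, - 4.33, - 4, - 2, 4/15 , 4, 4 , 6, 6,8,8, 8 ]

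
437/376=437/376 = 1.16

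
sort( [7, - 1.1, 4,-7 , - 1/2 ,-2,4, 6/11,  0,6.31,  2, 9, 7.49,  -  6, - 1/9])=[-7,- 6, - 2,-1.1, - 1/2, - 1/9, 0, 6/11,2, 4, 4 , 6.31, 7, 7.49, 9]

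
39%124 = 39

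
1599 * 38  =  60762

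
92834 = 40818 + 52016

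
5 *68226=341130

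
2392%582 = 64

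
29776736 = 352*84593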